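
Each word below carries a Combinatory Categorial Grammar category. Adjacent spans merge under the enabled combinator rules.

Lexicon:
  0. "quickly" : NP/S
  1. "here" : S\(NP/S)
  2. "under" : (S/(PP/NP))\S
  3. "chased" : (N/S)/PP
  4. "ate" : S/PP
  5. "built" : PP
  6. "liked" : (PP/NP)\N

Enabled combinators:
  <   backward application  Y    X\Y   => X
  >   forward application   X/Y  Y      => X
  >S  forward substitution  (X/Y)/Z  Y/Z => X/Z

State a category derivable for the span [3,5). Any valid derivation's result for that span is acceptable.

N/PP

[0,7] S   >
  [0,3] S/(PP/NP)   <
    [0,2] S   <
      [0,1] "quickly" : NP/S
      [1,2] "here" : S\(NP/S)
    [2,3] "under" : (S/(PP/NP))\S
  [3,7] PP/NP   <
    [3,6] N   >
      [3,5] N/PP   >S
        [3,4] "chased" : (N/S)/PP
        [4,5] "ate" : S/PP
      [5,6] "built" : PP
    [6,7] "liked" : (PP/NP)\N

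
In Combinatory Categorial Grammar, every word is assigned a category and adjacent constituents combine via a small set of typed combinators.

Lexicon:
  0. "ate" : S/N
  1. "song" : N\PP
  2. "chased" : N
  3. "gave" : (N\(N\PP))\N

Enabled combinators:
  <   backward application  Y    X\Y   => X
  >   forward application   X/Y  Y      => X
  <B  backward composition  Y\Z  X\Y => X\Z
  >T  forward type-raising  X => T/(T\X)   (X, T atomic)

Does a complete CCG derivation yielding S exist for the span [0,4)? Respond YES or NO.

YES

[0,4] S   >
  [0,1] "ate" : S/N
  [1,4] N   <
    [1,2] "song" : N\PP
    [2,4] N\(N\PP)   <
      [2,3] "chased" : N
      [3,4] "gave" : (N\(N\PP))\N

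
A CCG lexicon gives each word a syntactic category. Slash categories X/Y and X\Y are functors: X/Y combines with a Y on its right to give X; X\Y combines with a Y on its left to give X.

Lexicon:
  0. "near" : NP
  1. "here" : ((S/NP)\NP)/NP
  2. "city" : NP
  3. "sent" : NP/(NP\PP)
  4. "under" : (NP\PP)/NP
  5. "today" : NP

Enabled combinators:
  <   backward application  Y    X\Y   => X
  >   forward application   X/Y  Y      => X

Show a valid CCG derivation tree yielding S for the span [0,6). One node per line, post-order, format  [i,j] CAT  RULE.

[0,6] S   >
  [0,3] S/NP   <
    [0,1] "near" : NP
    [1,3] (S/NP)\NP   >
      [1,2] "here" : ((S/NP)\NP)/NP
      [2,3] "city" : NP
  [3,6] NP   >
    [3,4] "sent" : NP/(NP\PP)
    [4,6] NP\PP   >
      [4,5] "under" : (NP\PP)/NP
      [5,6] "today" : NP

[0,1] NP  lex  "near"
[1,2] ((S/NP)\NP)/NP  lex  "here"
[2,3] NP  lex  "city"
[1,3] (S/NP)\NP  >  k=2
[0,3] S/NP  <  k=1
[3,4] NP/(NP\PP)  lex  "sent"
[4,5] (NP\PP)/NP  lex  "under"
[5,6] NP  lex  "today"
[4,6] NP\PP  >  k=5
[3,6] NP  >  k=4
[0,6] S  >  k=3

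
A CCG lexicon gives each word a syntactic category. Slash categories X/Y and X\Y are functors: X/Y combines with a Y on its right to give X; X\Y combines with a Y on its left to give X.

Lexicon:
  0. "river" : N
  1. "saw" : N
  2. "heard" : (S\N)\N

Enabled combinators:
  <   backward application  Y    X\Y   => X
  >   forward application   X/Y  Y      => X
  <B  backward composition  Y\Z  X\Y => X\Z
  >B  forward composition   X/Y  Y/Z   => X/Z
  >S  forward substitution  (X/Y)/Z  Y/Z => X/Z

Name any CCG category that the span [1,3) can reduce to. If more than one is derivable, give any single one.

S\N

[0,3] S   <
  [0,1] "river" : N
  [1,3] S\N   <
    [1,2] "saw" : N
    [2,3] "heard" : (S\N)\N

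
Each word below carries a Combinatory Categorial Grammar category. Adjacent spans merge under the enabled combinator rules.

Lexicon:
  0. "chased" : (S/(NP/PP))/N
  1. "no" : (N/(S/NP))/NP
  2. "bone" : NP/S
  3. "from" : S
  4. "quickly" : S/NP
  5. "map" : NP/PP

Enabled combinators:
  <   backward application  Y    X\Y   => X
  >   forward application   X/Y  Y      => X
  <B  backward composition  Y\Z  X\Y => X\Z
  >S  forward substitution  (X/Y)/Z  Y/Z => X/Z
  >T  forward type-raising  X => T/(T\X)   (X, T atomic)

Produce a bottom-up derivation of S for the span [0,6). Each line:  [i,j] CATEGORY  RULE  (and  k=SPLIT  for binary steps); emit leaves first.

[0,1] (S/(NP/PP))/N  lex  "chased"
[1,2] (N/(S/NP))/NP  lex  "no"
[2,3] NP/S  lex  "bone"
[3,4] S  lex  "from"
[2,4] NP  >  k=3
[1,4] N/(S/NP)  >  k=2
[4,5] S/NP  lex  "quickly"
[1,5] N  >  k=4
[0,5] S/(NP/PP)  >  k=1
[5,6] NP/PP  lex  "map"
[0,6] S  >  k=5

[0,6] S   >
  [0,5] S/(NP/PP)   >
    [0,1] "chased" : (S/(NP/PP))/N
    [1,5] N   >
      [1,4] N/(S/NP)   >
        [1,2] "no" : (N/(S/NP))/NP
        [2,4] NP   >
          [2,3] "bone" : NP/S
          [3,4] "from" : S
      [4,5] "quickly" : S/NP
  [5,6] "map" : NP/PP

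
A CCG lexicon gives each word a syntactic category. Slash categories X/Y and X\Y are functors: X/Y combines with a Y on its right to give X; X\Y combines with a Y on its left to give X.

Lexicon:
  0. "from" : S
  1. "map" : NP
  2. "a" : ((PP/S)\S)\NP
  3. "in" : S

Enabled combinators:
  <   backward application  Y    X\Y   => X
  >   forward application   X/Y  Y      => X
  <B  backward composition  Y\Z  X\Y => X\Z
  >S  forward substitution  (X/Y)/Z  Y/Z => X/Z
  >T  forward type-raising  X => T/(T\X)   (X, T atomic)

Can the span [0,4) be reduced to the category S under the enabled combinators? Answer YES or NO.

S NP ((PP/S)\S)\NP S
CKY chart[0,4] = {N/(N\PP), NP/(NP\PP), PP, PP/(PP\PP), S/(S\PP)}; S ∉ chart

NO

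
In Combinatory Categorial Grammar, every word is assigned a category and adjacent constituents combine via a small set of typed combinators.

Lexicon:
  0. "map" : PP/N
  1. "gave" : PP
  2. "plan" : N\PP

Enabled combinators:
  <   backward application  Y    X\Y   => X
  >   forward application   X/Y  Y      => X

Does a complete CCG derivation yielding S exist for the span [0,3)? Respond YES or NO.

NO

PP/N PP N\PP
CKY chart[0,3] = {PP}; S ∉ chart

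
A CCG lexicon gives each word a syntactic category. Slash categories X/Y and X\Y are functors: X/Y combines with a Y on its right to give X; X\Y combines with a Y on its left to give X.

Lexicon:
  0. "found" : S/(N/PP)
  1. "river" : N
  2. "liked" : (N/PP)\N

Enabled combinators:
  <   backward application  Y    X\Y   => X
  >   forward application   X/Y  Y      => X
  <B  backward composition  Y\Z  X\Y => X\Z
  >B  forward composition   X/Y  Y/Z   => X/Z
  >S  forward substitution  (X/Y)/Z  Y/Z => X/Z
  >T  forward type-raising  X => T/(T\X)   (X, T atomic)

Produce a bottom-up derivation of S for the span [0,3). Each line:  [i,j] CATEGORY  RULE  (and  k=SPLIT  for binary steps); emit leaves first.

[0,3] S   >
  [0,1] "found" : S/(N/PP)
  [1,3] N/PP   <
    [1,2] "river" : N
    [2,3] "liked" : (N/PP)\N

[0,1] S/(N/PP)  lex  "found"
[1,2] N  lex  "river"
[2,3] (N/PP)\N  lex  "liked"
[1,3] N/PP  <  k=2
[0,3] S  >  k=1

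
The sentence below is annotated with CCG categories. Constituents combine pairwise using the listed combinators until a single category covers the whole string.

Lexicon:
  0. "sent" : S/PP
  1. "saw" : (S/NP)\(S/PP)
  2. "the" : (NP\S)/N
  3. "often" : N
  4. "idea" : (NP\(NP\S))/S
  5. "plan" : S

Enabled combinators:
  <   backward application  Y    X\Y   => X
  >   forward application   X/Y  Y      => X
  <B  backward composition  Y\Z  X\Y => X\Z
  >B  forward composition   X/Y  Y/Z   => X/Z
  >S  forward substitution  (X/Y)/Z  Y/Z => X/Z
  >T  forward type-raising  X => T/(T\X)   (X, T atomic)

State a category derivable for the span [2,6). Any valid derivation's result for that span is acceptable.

NP

[0,6] S   >
  [0,2] S/NP   <
    [0,1] "sent" : S/PP
    [1,2] "saw" : (S/NP)\(S/PP)
  [2,6] NP   <
    [2,4] NP\S   >
      [2,3] "the" : (NP\S)/N
      [3,4] "often" : N
    [4,6] NP\(NP\S)   >
      [4,5] "idea" : (NP\(NP\S))/S
      [5,6] "plan" : S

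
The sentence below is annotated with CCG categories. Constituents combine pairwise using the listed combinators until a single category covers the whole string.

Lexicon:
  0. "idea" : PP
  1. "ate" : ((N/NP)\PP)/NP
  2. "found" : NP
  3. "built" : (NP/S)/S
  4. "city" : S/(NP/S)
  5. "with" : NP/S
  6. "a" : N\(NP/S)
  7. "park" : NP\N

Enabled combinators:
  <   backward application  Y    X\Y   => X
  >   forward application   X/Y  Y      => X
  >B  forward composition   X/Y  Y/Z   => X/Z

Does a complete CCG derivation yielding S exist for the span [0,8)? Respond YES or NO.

NO

PP ((N/NP)\PP)/NP NP (NP/S)/S S/(NP/S) NP/S N\(NP/S) NP\N
CKY chart[0,8] = {N}; S ∉ chart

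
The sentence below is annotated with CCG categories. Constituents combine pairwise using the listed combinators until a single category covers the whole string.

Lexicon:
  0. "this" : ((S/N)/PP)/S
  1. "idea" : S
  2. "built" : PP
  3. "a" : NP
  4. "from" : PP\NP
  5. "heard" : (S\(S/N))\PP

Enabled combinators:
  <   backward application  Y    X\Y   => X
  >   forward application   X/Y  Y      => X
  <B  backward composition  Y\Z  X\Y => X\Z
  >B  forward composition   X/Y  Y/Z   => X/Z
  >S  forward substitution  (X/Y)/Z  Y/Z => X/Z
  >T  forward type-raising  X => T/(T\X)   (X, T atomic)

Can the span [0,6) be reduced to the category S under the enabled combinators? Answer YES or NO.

YES

[0,6] S   <
  [0,3] S/N   >
    [0,2] (S/N)/PP   >
      [0,1] "this" : ((S/N)/PP)/S
      [1,2] "idea" : S
    [2,3] "built" : PP
  [3,6] S\(S/N)   <
    [3,5] PP   >
      [3,4] PP/(PP\NP)   >T
        [3,4] "a" : NP
      [4,5] "from" : PP\NP
    [5,6] "heard" : (S\(S/N))\PP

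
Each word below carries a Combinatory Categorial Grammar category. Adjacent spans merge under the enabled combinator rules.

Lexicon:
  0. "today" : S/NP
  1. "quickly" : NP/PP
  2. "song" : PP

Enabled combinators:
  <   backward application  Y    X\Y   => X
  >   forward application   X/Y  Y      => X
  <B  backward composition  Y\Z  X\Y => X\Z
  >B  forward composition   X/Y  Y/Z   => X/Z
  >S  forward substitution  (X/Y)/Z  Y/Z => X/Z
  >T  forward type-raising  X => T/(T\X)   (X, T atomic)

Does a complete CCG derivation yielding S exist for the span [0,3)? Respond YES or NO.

YES

[0,3] S   >
  [0,1] "today" : S/NP
  [1,3] NP   >
    [1,2] "quickly" : NP/PP
    [2,3] "song" : PP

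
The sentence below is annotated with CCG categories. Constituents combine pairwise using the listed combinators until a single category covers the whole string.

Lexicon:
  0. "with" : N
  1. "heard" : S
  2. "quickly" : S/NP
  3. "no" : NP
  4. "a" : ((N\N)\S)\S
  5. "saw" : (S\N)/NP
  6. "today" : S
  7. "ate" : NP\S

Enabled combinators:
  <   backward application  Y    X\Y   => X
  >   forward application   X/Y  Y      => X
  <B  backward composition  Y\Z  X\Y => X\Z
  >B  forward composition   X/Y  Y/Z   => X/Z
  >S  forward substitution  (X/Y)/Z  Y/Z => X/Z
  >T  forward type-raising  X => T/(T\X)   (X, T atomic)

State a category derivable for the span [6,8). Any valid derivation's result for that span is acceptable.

NP

[0,8] S   <
  [0,1] "with" : N
  [1,8] S\N   <B
    [1,5] N\N   <
      [1,2] "heard" : S
      [2,5] (N\N)\S   <
        [2,4] S   >
          [2,3] "quickly" : S/NP
          [3,4] "no" : NP
        [4,5] "a" : ((N\N)\S)\S
    [5,8] S\N   >
      [5,6] "saw" : (S\N)/NP
      [6,8] NP   >
        [6,7] NP/(NP\S)   >T
          [6,7] "today" : S
        [7,8] "ate" : NP\S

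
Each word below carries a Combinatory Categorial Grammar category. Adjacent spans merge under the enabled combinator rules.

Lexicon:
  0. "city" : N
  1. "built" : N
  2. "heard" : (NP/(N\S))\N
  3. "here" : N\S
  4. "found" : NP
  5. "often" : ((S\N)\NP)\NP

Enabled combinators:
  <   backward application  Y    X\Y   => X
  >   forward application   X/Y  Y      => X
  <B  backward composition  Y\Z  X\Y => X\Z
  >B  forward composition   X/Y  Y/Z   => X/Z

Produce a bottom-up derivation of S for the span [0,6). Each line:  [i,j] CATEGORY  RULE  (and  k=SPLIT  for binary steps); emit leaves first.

[0,6] S   <
  [0,1] "city" : N
  [1,6] S\N   <
    [1,4] NP   >
      [1,3] NP/(N\S)   <
        [1,2] "built" : N
        [2,3] "heard" : (NP/(N\S))\N
      [3,4] "here" : N\S
    [4,6] (S\N)\NP   <
      [4,5] "found" : NP
      [5,6] "often" : ((S\N)\NP)\NP

[0,1] N  lex  "city"
[1,2] N  lex  "built"
[2,3] (NP/(N\S))\N  lex  "heard"
[1,3] NP/(N\S)  <  k=2
[3,4] N\S  lex  "here"
[1,4] NP  >  k=3
[4,5] NP  lex  "found"
[5,6] ((S\N)\NP)\NP  lex  "often"
[4,6] (S\N)\NP  <  k=5
[1,6] S\N  <  k=4
[0,6] S  <  k=1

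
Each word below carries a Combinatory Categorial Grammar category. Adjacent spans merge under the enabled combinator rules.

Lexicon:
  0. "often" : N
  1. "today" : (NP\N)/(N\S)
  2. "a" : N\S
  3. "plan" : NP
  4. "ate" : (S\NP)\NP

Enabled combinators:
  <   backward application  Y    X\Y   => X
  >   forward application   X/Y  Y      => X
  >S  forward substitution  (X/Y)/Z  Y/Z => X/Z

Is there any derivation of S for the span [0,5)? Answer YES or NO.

YES

[0,5] S   <
  [0,3] NP   <
    [0,1] "often" : N
    [1,3] NP\N   >
      [1,2] "today" : (NP\N)/(N\S)
      [2,3] "a" : N\S
  [3,5] S\NP   <
    [3,4] "plan" : NP
    [4,5] "ate" : (S\NP)\NP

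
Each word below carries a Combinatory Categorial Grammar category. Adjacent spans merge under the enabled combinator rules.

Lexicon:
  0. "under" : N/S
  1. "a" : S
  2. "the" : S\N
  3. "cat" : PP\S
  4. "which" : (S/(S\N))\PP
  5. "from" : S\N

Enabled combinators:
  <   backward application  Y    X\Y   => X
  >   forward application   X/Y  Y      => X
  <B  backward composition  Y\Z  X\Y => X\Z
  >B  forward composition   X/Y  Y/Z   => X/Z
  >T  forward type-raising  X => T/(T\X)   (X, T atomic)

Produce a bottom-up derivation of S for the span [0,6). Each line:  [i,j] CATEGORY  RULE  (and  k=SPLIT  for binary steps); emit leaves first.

[0,6] S   >
  [0,5] S/(S\N)   <
    [0,4] PP   <
      [0,3] S   <
        [0,2] N   >
          [0,1] "under" : N/S
          [1,2] "a" : S
        [2,3] "the" : S\N
      [3,4] "cat" : PP\S
    [4,5] "which" : (S/(S\N))\PP
  [5,6] "from" : S\N

[0,1] N/S  lex  "under"
[1,2] S  lex  "a"
[0,2] N  >  k=1
[2,3] S\N  lex  "the"
[0,3] S  <  k=2
[3,4] PP\S  lex  "cat"
[0,4] PP  <  k=3
[4,5] (S/(S\N))\PP  lex  "which"
[0,5] S/(S\N)  <  k=4
[5,6] S\N  lex  "from"
[0,6] S  >  k=5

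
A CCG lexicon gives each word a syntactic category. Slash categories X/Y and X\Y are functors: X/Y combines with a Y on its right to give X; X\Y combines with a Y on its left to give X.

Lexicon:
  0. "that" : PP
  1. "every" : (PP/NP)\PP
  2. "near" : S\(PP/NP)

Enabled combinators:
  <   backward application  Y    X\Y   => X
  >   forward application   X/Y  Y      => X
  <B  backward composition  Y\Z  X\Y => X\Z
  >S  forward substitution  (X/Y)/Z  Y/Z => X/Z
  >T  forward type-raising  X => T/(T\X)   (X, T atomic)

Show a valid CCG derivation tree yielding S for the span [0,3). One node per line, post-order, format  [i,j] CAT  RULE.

[0,3] S   <
  [0,1] "that" : PP
  [1,3] S\PP   <B
    [1,2] "every" : (PP/NP)\PP
    [2,3] "near" : S\(PP/NP)

[0,1] PP  lex  "that"
[1,2] (PP/NP)\PP  lex  "every"
[2,3] S\(PP/NP)  lex  "near"
[1,3] S\PP  <B  k=2
[0,3] S  <  k=1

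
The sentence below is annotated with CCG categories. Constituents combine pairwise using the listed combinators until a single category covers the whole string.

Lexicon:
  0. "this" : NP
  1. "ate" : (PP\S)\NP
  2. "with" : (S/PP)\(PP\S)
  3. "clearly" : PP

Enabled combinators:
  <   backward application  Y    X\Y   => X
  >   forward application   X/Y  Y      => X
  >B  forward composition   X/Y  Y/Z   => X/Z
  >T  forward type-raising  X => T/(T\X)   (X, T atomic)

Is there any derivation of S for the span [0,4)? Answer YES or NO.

[0,4] S   >
  [0,3] S/PP   <
    [0,2] PP\S   <
      [0,1] "this" : NP
      [1,2] "ate" : (PP\S)\NP
    [2,3] "with" : (S/PP)\(PP\S)
  [3,4] "clearly" : PP

YES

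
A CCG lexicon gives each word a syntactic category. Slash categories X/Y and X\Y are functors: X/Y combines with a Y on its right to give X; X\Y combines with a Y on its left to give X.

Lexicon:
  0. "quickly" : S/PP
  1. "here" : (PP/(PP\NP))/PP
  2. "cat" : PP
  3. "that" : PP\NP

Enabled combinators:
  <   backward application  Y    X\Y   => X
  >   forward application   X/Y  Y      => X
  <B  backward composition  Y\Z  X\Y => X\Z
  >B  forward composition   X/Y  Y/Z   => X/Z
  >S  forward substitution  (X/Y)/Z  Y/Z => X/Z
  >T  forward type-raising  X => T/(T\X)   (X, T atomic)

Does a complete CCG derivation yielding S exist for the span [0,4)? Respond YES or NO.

[0,4] S   >
  [0,1] "quickly" : S/PP
  [1,4] PP   >
    [1,3] PP/(PP\NP)   >
      [1,2] "here" : (PP/(PP\NP))/PP
      [2,3] "cat" : PP
    [3,4] "that" : PP\NP

YES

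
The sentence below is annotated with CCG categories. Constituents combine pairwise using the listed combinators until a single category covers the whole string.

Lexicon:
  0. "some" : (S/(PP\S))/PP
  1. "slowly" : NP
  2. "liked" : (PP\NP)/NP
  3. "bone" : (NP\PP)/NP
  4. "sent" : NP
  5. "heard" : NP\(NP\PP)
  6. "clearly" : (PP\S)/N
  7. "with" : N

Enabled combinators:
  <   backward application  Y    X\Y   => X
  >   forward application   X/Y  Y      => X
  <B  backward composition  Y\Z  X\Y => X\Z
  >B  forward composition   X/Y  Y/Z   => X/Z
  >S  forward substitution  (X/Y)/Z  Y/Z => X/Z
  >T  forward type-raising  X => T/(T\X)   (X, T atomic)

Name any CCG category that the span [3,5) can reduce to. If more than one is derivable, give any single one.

NP\PP

[0,8] S   >
  [0,6] S/(PP\S)   >
    [0,1] "some" : (S/(PP\S))/PP
    [1,6] PP   <
      [1,2] "slowly" : NP
      [2,6] PP\NP   >
        [2,3] "liked" : (PP\NP)/NP
        [3,6] NP   <
          [3,5] NP\PP   >
            [3,4] "bone" : (NP\PP)/NP
            [4,5] "sent" : NP
          [5,6] "heard" : NP\(NP\PP)
  [6,8] PP\S   >
    [6,7] "clearly" : (PP\S)/N
    [7,8] "with" : N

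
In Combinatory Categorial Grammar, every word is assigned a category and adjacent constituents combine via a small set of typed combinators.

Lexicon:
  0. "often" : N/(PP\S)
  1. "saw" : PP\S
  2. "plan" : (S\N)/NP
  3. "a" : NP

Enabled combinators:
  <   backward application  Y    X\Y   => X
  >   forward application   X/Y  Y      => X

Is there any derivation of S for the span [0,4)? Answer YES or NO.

[0,4] S   <
  [0,2] N   >
    [0,1] "often" : N/(PP\S)
    [1,2] "saw" : PP\S
  [2,4] S\N   >
    [2,3] "plan" : (S\N)/NP
    [3,4] "a" : NP

YES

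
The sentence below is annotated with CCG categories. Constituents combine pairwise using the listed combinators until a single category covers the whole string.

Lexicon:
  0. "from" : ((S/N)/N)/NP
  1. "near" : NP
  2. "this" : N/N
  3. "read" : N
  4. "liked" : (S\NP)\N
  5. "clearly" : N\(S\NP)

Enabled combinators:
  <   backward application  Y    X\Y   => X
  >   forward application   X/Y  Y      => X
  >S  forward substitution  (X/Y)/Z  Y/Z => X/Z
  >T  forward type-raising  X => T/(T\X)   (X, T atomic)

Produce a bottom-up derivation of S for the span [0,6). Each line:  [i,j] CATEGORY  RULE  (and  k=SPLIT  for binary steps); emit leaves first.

[0,6] S   >
  [0,3] S/N   >S
    [0,2] (S/N)/N   >
      [0,1] "from" : ((S/N)/N)/NP
      [1,2] "near" : NP
    [2,3] "this" : N/N
  [3,6] N   <
    [3,5] S\NP   <
      [3,4] "read" : N
      [4,5] "liked" : (S\NP)\N
    [5,6] "clearly" : N\(S\NP)

[0,1] ((S/N)/N)/NP  lex  "from"
[1,2] NP  lex  "near"
[0,2] (S/N)/N  >  k=1
[2,3] N/N  lex  "this"
[0,3] S/N  >S  k=2
[3,4] N  lex  "read"
[4,5] (S\NP)\N  lex  "liked"
[3,5] S\NP  <  k=4
[5,6] N\(S\NP)  lex  "clearly"
[3,6] N  <  k=5
[0,6] S  >  k=3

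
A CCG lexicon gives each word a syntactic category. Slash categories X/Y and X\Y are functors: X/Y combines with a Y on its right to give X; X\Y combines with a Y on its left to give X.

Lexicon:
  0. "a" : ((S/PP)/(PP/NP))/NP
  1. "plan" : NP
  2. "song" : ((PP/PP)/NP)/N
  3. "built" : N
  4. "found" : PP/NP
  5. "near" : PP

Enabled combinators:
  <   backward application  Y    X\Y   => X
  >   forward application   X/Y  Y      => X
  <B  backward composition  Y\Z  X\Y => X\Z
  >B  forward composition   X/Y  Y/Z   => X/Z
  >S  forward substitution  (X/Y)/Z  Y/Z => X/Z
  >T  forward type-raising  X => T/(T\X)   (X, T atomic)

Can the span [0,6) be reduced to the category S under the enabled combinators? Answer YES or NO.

[0,6] S   >
  [0,5] S/PP   >
    [0,2] (S/PP)/(PP/NP)   >
      [0,1] "a" : ((S/PP)/(PP/NP))/NP
      [1,2] "plan" : NP
    [2,5] PP/NP   >S
      [2,4] (PP/PP)/NP   >
        [2,3] "song" : ((PP/PP)/NP)/N
        [3,4] "built" : N
      [4,5] "found" : PP/NP
  [5,6] "near" : PP

YES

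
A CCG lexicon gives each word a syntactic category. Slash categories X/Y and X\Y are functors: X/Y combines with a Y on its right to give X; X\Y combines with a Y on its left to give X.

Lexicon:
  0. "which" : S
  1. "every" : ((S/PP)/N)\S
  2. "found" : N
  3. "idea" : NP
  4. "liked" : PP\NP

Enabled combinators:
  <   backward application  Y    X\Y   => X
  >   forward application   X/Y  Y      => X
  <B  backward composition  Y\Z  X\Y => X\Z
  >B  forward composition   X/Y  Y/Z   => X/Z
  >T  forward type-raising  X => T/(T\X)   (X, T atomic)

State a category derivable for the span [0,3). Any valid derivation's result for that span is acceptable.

[0,5] S   >
  [0,3] S/PP   >
    [0,2] (S/PP)/N   <
      [0,1] "which" : S
      [1,2] "every" : ((S/PP)/N)\S
    [2,3] "found" : N
  [3,5] PP   <
    [3,4] "idea" : NP
    [4,5] "liked" : PP\NP

S/PP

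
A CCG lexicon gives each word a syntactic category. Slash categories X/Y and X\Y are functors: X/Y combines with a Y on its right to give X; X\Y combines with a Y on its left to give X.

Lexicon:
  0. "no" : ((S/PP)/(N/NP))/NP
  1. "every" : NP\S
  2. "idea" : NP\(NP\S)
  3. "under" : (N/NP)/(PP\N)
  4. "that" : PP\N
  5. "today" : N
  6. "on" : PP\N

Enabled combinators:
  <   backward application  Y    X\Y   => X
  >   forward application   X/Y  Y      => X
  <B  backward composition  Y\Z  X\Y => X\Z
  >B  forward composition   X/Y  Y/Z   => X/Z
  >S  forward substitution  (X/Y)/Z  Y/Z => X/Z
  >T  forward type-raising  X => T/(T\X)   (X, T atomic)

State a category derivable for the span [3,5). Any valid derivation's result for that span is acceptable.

[0,7] S   >
  [0,5] S/PP   >
    [0,3] (S/PP)/(N/NP)   >
      [0,1] "no" : ((S/PP)/(N/NP))/NP
      [1,3] NP   <
        [1,2] "every" : NP\S
        [2,3] "idea" : NP\(NP\S)
    [3,5] N/NP   >
      [3,4] "under" : (N/NP)/(PP\N)
      [4,5] "that" : PP\N
  [5,7] PP   >
    [5,6] PP/(PP\N)   >T
      [5,6] "today" : N
    [6,7] "on" : PP\N

N/NP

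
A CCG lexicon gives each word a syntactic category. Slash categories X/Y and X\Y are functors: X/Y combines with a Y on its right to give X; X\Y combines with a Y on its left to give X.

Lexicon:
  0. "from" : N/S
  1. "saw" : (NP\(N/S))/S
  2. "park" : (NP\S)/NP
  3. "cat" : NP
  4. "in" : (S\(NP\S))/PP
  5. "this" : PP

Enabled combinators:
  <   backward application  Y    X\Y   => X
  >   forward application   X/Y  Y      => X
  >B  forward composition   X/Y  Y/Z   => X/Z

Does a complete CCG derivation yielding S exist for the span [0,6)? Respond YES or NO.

N/S (NP\(N/S))/S (NP\S)/NP NP (S\(NP\S))/PP PP
CKY chart[0,6] = {NP}; S ∉ chart

NO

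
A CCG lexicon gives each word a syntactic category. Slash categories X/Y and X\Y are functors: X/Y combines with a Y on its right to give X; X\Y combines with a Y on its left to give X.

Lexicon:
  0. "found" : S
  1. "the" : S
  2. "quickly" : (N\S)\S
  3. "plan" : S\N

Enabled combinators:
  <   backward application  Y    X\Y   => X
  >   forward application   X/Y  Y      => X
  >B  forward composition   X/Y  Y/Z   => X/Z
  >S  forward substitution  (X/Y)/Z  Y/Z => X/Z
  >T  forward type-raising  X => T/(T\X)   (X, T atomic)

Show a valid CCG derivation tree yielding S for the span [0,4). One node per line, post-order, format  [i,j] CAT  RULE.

[0,1] S  lex  "found"
[1,2] S  lex  "the"
[2,3] (N\S)\S  lex  "quickly"
[1,3] N\S  <  k=2
[0,3] N  <  k=1
[3,4] S\N  lex  "plan"
[0,4] S  <  k=3

[0,4] S   <
  [0,3] N   <
    [0,1] "found" : S
    [1,3] N\S   <
      [1,2] "the" : S
      [2,3] "quickly" : (N\S)\S
  [3,4] "plan" : S\N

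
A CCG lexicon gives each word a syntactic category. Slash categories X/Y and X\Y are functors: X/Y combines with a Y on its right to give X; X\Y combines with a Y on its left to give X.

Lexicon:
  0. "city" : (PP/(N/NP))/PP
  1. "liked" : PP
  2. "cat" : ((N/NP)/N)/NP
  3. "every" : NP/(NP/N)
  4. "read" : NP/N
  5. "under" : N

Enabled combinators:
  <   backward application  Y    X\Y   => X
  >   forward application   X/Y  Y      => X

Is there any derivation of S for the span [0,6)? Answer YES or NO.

(PP/(N/NP))/PP PP ((N/NP)/N)/NP NP/(NP/N) NP/N N
CKY chart[0,6] = {PP}; S ∉ chart

NO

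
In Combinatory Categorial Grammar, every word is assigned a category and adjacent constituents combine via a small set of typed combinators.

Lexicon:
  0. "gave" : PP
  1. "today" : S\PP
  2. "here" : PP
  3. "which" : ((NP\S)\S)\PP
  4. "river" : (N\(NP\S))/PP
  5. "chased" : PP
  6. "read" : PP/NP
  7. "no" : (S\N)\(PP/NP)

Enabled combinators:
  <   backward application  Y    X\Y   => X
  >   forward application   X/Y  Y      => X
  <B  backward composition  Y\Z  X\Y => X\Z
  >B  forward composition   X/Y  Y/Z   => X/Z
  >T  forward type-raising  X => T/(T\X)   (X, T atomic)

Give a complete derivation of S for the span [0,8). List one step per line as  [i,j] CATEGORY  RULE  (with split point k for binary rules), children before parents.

[0,1] PP  lex  "gave"
[0,1] S/(S\PP)  >T
[1,2] S\PP  lex  "today"
[0,2] S  >  k=1
[2,3] PP  lex  "here"
[3,4] ((NP\S)\S)\PP  lex  "which"
[2,4] (NP\S)\S  <  k=3
[0,4] NP\S  <  k=2
[4,5] (N\(NP\S))/PP  lex  "river"
[5,6] PP  lex  "chased"
[4,6] N\(NP\S)  >  k=5
[0,6] N  <  k=4
[6,7] PP/NP  lex  "read"
[7,8] (S\N)\(PP/NP)  lex  "no"
[6,8] S\N  <  k=7
[0,8] S  <  k=6

[0,8] S   <
  [0,6] N   <
    [0,4] NP\S   <
      [0,2] S   >
        [0,1] S/(S\PP)   >T
          [0,1] "gave" : PP
        [1,2] "today" : S\PP
      [2,4] (NP\S)\S   <
        [2,3] "here" : PP
        [3,4] "which" : ((NP\S)\S)\PP
    [4,6] N\(NP\S)   >
      [4,5] "river" : (N\(NP\S))/PP
      [5,6] "chased" : PP
  [6,8] S\N   <
    [6,7] "read" : PP/NP
    [7,8] "no" : (S\N)\(PP/NP)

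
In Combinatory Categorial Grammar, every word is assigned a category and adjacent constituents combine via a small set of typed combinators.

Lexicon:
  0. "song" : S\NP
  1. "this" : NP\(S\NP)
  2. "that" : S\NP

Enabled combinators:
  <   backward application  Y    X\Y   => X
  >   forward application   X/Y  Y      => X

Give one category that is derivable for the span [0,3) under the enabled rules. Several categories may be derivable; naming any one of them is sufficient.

S

[0,3] S   <
  [0,2] NP   <
    [0,1] "song" : S\NP
    [1,2] "this" : NP\(S\NP)
  [2,3] "that" : S\NP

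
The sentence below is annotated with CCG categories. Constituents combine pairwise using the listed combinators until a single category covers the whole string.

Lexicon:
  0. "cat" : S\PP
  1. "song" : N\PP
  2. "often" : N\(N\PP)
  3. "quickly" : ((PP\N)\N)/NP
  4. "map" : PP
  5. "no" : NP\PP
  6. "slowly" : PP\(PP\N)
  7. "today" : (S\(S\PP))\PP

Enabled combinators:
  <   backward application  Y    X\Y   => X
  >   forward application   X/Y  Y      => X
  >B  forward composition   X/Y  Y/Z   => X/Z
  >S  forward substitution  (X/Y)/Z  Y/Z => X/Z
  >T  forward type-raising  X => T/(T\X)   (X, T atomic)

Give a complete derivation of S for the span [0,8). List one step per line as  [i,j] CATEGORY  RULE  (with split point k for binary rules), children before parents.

[0,1] S\PP  lex  "cat"
[1,2] N\PP  lex  "song"
[2,3] N\(N\PP)  lex  "often"
[1,3] N  <  k=2
[3,4] ((PP\N)\N)/NP  lex  "quickly"
[4,5] PP  lex  "map"
[5,6] NP\PP  lex  "no"
[4,6] NP  <  k=5
[3,6] (PP\N)\N  >  k=4
[1,6] PP\N  <  k=3
[6,7] PP\(PP\N)  lex  "slowly"
[1,7] PP  <  k=6
[7,8] (S\(S\PP))\PP  lex  "today"
[1,8] S\(S\PP)  <  k=7
[0,8] S  <  k=1

[0,8] S   <
  [0,1] "cat" : S\PP
  [1,8] S\(S\PP)   <
    [1,7] PP   <
      [1,6] PP\N   <
        [1,3] N   <
          [1,2] "song" : N\PP
          [2,3] "often" : N\(N\PP)
        [3,6] (PP\N)\N   >
          [3,4] "quickly" : ((PP\N)\N)/NP
          [4,6] NP   <
            [4,5] "map" : PP
            [5,6] "no" : NP\PP
      [6,7] "slowly" : PP\(PP\N)
    [7,8] "today" : (S\(S\PP))\PP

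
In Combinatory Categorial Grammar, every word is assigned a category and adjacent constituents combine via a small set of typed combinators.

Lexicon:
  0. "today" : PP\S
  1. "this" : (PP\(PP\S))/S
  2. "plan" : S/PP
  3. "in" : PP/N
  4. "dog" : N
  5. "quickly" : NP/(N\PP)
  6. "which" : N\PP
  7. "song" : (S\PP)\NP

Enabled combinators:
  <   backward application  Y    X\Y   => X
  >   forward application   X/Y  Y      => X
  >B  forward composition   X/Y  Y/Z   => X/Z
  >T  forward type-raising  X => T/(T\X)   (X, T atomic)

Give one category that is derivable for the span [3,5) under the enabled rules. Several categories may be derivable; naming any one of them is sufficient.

[0,8] S   <
  [0,5] PP   <
    [0,1] "today" : PP\S
    [1,5] PP\(PP\S)   >
      [1,2] "this" : (PP\(PP\S))/S
      [2,5] S   >
        [2,3] "plan" : S/PP
        [3,5] PP   >
          [3,4] "in" : PP/N
          [4,5] "dog" : N
  [5,8] S\PP   <
    [5,7] NP   >
      [5,6] "quickly" : NP/(N\PP)
      [6,7] "which" : N\PP
    [7,8] "song" : (S\PP)\NP

PP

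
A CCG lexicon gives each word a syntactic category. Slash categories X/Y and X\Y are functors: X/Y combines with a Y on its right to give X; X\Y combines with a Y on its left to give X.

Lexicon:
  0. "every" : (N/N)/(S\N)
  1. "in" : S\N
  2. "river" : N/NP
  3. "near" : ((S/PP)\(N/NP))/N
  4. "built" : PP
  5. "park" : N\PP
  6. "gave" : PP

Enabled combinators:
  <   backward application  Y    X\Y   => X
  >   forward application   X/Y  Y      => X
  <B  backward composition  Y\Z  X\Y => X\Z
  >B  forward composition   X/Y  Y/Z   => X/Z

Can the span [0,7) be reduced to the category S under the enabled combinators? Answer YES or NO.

YES

[0,7] S   >
  [0,6] S/PP   <
    [0,3] N/NP   >B
      [0,2] N/N   >
        [0,1] "every" : (N/N)/(S\N)
        [1,2] "in" : S\N
      [2,3] "river" : N/NP
    [3,6] (S/PP)\(N/NP)   >
      [3,4] "near" : ((S/PP)\(N/NP))/N
      [4,6] N   <
        [4,5] "built" : PP
        [5,6] "park" : N\PP
  [6,7] "gave" : PP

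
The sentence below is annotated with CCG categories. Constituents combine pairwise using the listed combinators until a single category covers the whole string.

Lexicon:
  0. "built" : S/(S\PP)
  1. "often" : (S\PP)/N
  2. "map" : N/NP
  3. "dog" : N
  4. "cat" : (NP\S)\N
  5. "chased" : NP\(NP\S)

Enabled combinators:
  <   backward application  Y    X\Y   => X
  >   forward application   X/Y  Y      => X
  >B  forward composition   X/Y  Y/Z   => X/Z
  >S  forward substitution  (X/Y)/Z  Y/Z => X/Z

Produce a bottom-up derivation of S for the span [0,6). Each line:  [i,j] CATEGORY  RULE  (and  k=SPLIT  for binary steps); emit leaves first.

[0,6] S   >
  [0,1] "built" : S/(S\PP)
  [1,6] S\PP   >
    [1,2] "often" : (S\PP)/N
    [2,6] N   >
      [2,3] "map" : N/NP
      [3,6] NP   <
        [3,5] NP\S   <
          [3,4] "dog" : N
          [4,5] "cat" : (NP\S)\N
        [5,6] "chased" : NP\(NP\S)

[0,1] S/(S\PP)  lex  "built"
[1,2] (S\PP)/N  lex  "often"
[2,3] N/NP  lex  "map"
[3,4] N  lex  "dog"
[4,5] (NP\S)\N  lex  "cat"
[3,5] NP\S  <  k=4
[5,6] NP\(NP\S)  lex  "chased"
[3,6] NP  <  k=5
[2,6] N  >  k=3
[1,6] S\PP  >  k=2
[0,6] S  >  k=1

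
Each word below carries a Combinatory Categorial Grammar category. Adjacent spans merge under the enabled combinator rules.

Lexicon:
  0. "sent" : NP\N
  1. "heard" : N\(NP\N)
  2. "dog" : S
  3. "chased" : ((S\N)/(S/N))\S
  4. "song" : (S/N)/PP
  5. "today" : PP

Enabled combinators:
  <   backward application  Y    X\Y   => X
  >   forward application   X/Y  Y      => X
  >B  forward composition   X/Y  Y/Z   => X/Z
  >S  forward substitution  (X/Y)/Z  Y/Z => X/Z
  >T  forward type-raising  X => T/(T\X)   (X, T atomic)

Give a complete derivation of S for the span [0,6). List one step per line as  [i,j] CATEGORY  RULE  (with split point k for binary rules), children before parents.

[0,6] S   <
  [0,2] N   <
    [0,1] "sent" : NP\N
    [1,2] "heard" : N\(NP\N)
  [2,6] S\N   >
    [2,4] (S\N)/(S/N)   <
      [2,3] "dog" : S
      [3,4] "chased" : ((S\N)/(S/N))\S
    [4,6] S/N   >
      [4,5] "song" : (S/N)/PP
      [5,6] "today" : PP

[0,1] NP\N  lex  "sent"
[1,2] N\(NP\N)  lex  "heard"
[0,2] N  <  k=1
[2,3] S  lex  "dog"
[3,4] ((S\N)/(S/N))\S  lex  "chased"
[2,4] (S\N)/(S/N)  <  k=3
[4,5] (S/N)/PP  lex  "song"
[5,6] PP  lex  "today"
[4,6] S/N  >  k=5
[2,6] S\N  >  k=4
[0,6] S  <  k=2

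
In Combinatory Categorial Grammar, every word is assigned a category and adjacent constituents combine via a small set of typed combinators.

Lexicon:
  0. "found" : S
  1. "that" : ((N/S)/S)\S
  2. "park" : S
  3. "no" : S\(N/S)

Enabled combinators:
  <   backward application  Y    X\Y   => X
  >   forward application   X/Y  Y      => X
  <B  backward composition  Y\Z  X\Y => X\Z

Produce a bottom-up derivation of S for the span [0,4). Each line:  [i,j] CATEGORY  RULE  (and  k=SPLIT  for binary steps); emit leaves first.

[0,4] S   <
  [0,3] N/S   >
    [0,2] (N/S)/S   <
      [0,1] "found" : S
      [1,2] "that" : ((N/S)/S)\S
    [2,3] "park" : S
  [3,4] "no" : S\(N/S)

[0,1] S  lex  "found"
[1,2] ((N/S)/S)\S  lex  "that"
[0,2] (N/S)/S  <  k=1
[2,3] S  lex  "park"
[0,3] N/S  >  k=2
[3,4] S\(N/S)  lex  "no"
[0,4] S  <  k=3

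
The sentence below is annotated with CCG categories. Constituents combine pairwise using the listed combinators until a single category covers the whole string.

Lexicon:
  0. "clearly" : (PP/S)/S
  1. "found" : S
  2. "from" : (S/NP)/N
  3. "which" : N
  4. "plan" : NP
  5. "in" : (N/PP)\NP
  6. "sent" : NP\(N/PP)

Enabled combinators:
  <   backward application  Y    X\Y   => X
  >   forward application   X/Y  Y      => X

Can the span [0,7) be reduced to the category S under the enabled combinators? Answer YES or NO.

(PP/S)/S S (S/NP)/N N NP (N/PP)\NP NP\(N/PP)
CKY chart[0,7] = {PP}; S ∉ chart

NO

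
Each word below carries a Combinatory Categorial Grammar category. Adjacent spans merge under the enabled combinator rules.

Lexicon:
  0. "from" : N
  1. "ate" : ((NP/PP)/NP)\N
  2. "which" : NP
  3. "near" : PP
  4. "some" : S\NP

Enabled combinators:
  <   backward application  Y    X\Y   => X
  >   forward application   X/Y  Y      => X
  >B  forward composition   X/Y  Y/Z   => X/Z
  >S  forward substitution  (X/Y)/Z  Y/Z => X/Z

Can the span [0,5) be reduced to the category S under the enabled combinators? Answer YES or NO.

YES

[0,5] S   <
  [0,4] NP   >
    [0,3] NP/PP   >
      [0,2] (NP/PP)/NP   <
        [0,1] "from" : N
        [1,2] "ate" : ((NP/PP)/NP)\N
      [2,3] "which" : NP
    [3,4] "near" : PP
  [4,5] "some" : S\NP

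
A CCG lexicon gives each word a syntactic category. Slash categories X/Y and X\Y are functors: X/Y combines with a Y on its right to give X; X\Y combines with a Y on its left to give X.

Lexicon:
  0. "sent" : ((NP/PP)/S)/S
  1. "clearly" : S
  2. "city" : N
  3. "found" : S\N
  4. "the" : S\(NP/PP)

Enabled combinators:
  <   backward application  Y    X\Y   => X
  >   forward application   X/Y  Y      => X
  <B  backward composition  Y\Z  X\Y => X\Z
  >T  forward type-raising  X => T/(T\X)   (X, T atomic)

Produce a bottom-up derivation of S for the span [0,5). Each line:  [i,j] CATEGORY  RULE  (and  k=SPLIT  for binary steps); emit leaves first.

[0,5] S   <
  [0,4] NP/PP   >
    [0,2] (NP/PP)/S   >
      [0,1] "sent" : ((NP/PP)/S)/S
      [1,2] "clearly" : S
    [2,4] S   <
      [2,3] "city" : N
      [3,4] "found" : S\N
  [4,5] "the" : S\(NP/PP)

[0,1] ((NP/PP)/S)/S  lex  "sent"
[1,2] S  lex  "clearly"
[0,2] (NP/PP)/S  >  k=1
[2,3] N  lex  "city"
[3,4] S\N  lex  "found"
[2,4] S  <  k=3
[0,4] NP/PP  >  k=2
[4,5] S\(NP/PP)  lex  "the"
[0,5] S  <  k=4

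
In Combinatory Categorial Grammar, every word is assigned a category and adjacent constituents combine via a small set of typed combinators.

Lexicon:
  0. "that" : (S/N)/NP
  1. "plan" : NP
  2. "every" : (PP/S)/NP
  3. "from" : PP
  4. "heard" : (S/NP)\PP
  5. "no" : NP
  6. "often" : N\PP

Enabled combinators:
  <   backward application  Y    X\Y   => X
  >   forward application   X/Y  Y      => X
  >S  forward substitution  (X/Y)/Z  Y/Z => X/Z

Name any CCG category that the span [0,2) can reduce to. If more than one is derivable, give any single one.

[0,7] S   >
  [0,2] S/N   >
    [0,1] "that" : (S/N)/NP
    [1,2] "plan" : NP
  [2,7] N   <
    [2,6] PP   >
      [2,5] PP/NP   >S
        [2,3] "every" : (PP/S)/NP
        [3,5] S/NP   <
          [3,4] "from" : PP
          [4,5] "heard" : (S/NP)\PP
      [5,6] "no" : NP
    [6,7] "often" : N\PP

S/N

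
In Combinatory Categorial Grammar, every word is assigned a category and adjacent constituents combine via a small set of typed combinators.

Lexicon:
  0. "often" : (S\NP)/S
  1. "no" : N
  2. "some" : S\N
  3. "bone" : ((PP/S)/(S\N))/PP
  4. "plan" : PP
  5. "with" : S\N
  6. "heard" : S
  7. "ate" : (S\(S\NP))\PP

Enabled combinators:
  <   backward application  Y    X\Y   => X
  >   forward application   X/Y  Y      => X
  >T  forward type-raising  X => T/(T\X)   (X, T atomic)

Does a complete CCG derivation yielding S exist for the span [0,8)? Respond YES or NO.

[0,8] S   <
  [0,3] S\NP   >
    [0,1] "often" : (S\NP)/S
    [1,3] S   <
      [1,2] "no" : N
      [2,3] "some" : S\N
  [3,8] S\(S\NP)   <
    [3,7] PP   >
      [3,6] PP/S   >
        [3,5] (PP/S)/(S\N)   >
          [3,4] "bone" : ((PP/S)/(S\N))/PP
          [4,5] "plan" : PP
        [5,6] "with" : S\N
      [6,7] "heard" : S
    [7,8] "ate" : (S\(S\NP))\PP

YES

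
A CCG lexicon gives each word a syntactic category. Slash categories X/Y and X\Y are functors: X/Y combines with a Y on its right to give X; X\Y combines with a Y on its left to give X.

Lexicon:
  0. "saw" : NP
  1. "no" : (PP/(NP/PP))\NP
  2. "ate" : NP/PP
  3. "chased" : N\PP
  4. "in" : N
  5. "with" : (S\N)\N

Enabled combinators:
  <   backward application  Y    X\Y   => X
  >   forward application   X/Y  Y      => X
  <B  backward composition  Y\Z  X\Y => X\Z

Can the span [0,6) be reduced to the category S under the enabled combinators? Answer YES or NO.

[0,6] S   <
  [0,4] N   <
    [0,3] PP   >
      [0,2] PP/(NP/PP)   <
        [0,1] "saw" : NP
        [1,2] "no" : (PP/(NP/PP))\NP
      [2,3] "ate" : NP/PP
    [3,4] "chased" : N\PP
  [4,6] S\N   <
    [4,5] "in" : N
    [5,6] "with" : (S\N)\N

YES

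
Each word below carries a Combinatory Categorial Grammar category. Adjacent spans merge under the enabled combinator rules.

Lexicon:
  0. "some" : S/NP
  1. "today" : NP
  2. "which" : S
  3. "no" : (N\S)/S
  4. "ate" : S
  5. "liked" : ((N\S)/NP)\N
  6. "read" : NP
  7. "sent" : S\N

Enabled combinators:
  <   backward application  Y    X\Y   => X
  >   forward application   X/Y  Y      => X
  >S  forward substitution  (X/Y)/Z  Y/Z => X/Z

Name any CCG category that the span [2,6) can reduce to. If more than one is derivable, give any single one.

(N\S)/NP

[0,8] S   <
  [0,7] N   <
    [0,2] S   >
      [0,1] "some" : S/NP
      [1,2] "today" : NP
    [2,7] N\S   >
      [2,6] (N\S)/NP   <
        [2,5] N   <
          [2,3] "which" : S
          [3,5] N\S   >
            [3,4] "no" : (N\S)/S
            [4,5] "ate" : S
        [5,6] "liked" : ((N\S)/NP)\N
      [6,7] "read" : NP
  [7,8] "sent" : S\N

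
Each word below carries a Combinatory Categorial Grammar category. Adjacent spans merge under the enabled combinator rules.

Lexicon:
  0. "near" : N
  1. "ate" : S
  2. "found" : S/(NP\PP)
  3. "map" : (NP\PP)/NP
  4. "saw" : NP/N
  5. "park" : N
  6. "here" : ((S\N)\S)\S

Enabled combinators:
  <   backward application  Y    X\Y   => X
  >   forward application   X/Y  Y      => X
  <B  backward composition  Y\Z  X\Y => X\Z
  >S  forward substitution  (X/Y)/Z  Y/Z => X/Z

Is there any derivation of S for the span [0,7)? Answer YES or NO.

[0,7] S   <
  [0,1] "near" : N
  [1,7] S\N   <
    [1,2] "ate" : S
    [2,7] (S\N)\S   <
      [2,6] S   >
        [2,3] "found" : S/(NP\PP)
        [3,6] NP\PP   >
          [3,4] "map" : (NP\PP)/NP
          [4,6] NP   >
            [4,5] "saw" : NP/N
            [5,6] "park" : N
      [6,7] "here" : ((S\N)\S)\S

YES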